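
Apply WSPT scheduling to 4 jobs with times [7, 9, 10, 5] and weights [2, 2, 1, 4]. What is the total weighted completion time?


Compute p/w ratios and sort ascending (WSPT): [(5, 4), (7, 2), (9, 2), (10, 1)]
Compute weighted completion times:
  Job (p=5,w=4): C=5, w*C=4*5=20
  Job (p=7,w=2): C=12, w*C=2*12=24
  Job (p=9,w=2): C=21, w*C=2*21=42
  Job (p=10,w=1): C=31, w*C=1*31=31
Total weighted completion time = 117

117


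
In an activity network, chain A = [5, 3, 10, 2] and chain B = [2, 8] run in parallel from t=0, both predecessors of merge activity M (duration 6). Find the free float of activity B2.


ES(B2) = sum of predecessors on chain B = 2
EF(B2) = ES + duration = 2 + 8 = 10
Successor of B2 is M. ES(M) = max(sum(A), sum(B)) = max(20, 10) = 20
Free float = ES(successor) - EF(current) = 20 - 10 = 10

10


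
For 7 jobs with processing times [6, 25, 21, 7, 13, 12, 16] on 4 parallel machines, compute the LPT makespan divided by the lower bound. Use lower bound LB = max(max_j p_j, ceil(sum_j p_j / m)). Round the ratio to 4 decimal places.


LPT order: [25, 21, 16, 13, 12, 7, 6]
Machine loads after assignment: [25, 27, 23, 25]
LPT makespan = 27
Lower bound = max(max_job, ceil(total/4)) = max(25, 25) = 25
Ratio = 27 / 25 = 1.08

1.08


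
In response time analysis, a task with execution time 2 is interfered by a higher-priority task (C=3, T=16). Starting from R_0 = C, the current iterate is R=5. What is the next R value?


R_next = C + ceil(R_prev / T_hp) * C_hp
ceil(5 / 16) = ceil(0.3125) = 1
Interference = 1 * 3 = 3
R_next = 2 + 3 = 5
R_next = R_prev, so the iteration has converged (response time = 5).

5


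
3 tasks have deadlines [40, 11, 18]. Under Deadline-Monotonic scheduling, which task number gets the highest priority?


Sort tasks by relative deadline (ascending):
  Task 2: deadline = 11
  Task 3: deadline = 18
  Task 1: deadline = 40
Priority order (highest first): [2, 3, 1]
Highest priority task = 2

2


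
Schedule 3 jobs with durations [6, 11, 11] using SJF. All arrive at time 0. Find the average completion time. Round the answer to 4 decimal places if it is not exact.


SJF order (ascending): [6, 11, 11]
Completion times:
  Job 1: burst=6, C=6
  Job 2: burst=11, C=17
  Job 3: burst=11, C=28
Average completion = 51/3 = 17.0

17.0


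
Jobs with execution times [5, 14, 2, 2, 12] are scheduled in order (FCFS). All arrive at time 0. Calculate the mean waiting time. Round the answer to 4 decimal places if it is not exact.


FCFS order (as given): [5, 14, 2, 2, 12]
Waiting times:
  Job 1: wait = 0
  Job 2: wait = 5
  Job 3: wait = 19
  Job 4: wait = 21
  Job 5: wait = 23
Sum of waiting times = 68
Average waiting time = 68/5 = 13.6

13.6


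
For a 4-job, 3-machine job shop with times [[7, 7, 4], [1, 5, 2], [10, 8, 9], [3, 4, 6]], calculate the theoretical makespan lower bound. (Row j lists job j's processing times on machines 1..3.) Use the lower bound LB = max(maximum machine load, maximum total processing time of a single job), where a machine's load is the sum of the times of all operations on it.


Machine loads:
  Machine 1: 7 + 1 + 10 + 3 = 21
  Machine 2: 7 + 5 + 8 + 4 = 24
  Machine 3: 4 + 2 + 9 + 6 = 21
Max machine load = 24
Job totals:
  Job 1: 18
  Job 2: 8
  Job 3: 27
  Job 4: 13
Max job total = 27
Lower bound = max(24, 27) = 27

27


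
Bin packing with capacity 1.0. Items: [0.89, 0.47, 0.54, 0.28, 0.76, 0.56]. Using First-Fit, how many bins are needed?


Place items sequentially using First-Fit:
  Item 0.89 -> new Bin 1
  Item 0.47 -> new Bin 2
  Item 0.54 -> new Bin 3
  Item 0.28 -> Bin 2 (now 0.75)
  Item 0.76 -> new Bin 4
  Item 0.56 -> new Bin 5
Total bins used = 5

5


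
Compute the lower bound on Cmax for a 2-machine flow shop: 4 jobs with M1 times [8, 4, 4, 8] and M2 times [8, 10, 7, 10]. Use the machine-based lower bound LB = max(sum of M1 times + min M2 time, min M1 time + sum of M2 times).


LB1 = sum(M1 times) + min(M2 times) = 24 + 7 = 31
LB2 = min(M1 times) + sum(M2 times) = 4 + 35 = 39
Lower bound = max(LB1, LB2) = max(31, 39) = 39

39


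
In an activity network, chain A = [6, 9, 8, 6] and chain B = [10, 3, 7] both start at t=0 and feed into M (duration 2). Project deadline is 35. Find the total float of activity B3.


Forward pass: ES(B3) = sum of predecessors on chain B = 13
EF = ES + duration = 13 + 7 = 20
Backward pass: LF(M) = deadline = 35; LS(M) = 35 - 2 = 33
LF(B3) = LS(M) - sum(successors on chain B) = 33 - 0 = 33
LS = LF - duration = 33 - 7 = 26
Total float = LS - ES = 26 - 13 = 13

13


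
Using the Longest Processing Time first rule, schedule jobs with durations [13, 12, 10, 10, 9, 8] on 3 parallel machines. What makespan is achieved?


Sort jobs in decreasing order (LPT): [13, 12, 10, 10, 9, 8]
Assign each job to the least loaded machine:
  Machine 1: jobs [13, 8], load = 21
  Machine 2: jobs [12, 9], load = 21
  Machine 3: jobs [10, 10], load = 20
Makespan = max load = 21

21


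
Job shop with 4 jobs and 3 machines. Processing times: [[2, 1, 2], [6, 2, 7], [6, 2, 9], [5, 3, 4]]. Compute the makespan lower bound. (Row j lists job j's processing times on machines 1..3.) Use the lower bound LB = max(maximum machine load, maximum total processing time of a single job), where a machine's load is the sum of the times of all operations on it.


Machine loads:
  Machine 1: 2 + 6 + 6 + 5 = 19
  Machine 2: 1 + 2 + 2 + 3 = 8
  Machine 3: 2 + 7 + 9 + 4 = 22
Max machine load = 22
Job totals:
  Job 1: 5
  Job 2: 15
  Job 3: 17
  Job 4: 12
Max job total = 17
Lower bound = max(22, 17) = 22

22


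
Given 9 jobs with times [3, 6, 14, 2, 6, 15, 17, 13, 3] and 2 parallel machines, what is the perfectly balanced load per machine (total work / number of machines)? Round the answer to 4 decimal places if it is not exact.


Total processing time = 3 + 6 + 14 + 2 + 6 + 15 + 17 + 13 + 3 = 79
Number of machines = 2
Ideal balanced load = 79 / 2 = 39.5

39.5


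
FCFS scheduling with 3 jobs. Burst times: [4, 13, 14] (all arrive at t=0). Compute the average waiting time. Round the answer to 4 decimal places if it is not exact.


FCFS order (as given): [4, 13, 14]
Waiting times:
  Job 1: wait = 0
  Job 2: wait = 4
  Job 3: wait = 17
Sum of waiting times = 21
Average waiting time = 21/3 = 7.0

7.0


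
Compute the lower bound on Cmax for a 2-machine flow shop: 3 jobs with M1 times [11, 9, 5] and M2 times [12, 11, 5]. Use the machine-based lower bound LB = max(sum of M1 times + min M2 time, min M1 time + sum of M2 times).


LB1 = sum(M1 times) + min(M2 times) = 25 + 5 = 30
LB2 = min(M1 times) + sum(M2 times) = 5 + 28 = 33
Lower bound = max(LB1, LB2) = max(30, 33) = 33

33


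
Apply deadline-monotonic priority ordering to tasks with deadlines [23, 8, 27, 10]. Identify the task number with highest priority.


Sort tasks by relative deadline (ascending):
  Task 2: deadline = 8
  Task 4: deadline = 10
  Task 1: deadline = 23
  Task 3: deadline = 27
Priority order (highest first): [2, 4, 1, 3]
Highest priority task = 2

2


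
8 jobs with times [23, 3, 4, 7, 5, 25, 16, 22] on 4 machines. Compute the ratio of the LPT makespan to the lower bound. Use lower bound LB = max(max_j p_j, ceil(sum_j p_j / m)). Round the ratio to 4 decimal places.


LPT order: [25, 23, 22, 16, 7, 5, 4, 3]
Machine loads after assignment: [25, 27, 27, 26]
LPT makespan = 27
Lower bound = max(max_job, ceil(total/4)) = max(25, 27) = 27
Ratio = 27 / 27 = 1.0

1.0


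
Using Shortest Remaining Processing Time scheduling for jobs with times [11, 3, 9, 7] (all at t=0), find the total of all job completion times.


Since all jobs arrive at t=0, SRPT equals SPT ordering.
SPT order: [3, 7, 9, 11]
Completion times:
  Job 1: p=3, C=3
  Job 2: p=7, C=10
  Job 3: p=9, C=19
  Job 4: p=11, C=30
Total completion time = 3 + 10 + 19 + 30 = 62

62


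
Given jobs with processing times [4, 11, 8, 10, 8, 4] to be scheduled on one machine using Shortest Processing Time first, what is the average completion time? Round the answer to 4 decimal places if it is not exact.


Sort jobs by processing time (SPT order): [4, 4, 8, 8, 10, 11]
Compute completion times sequentially:
  Job 1: processing = 4, completes at 4
  Job 2: processing = 4, completes at 8
  Job 3: processing = 8, completes at 16
  Job 4: processing = 8, completes at 24
  Job 5: processing = 10, completes at 34
  Job 6: processing = 11, completes at 45
Sum of completion times = 131
Average completion time = 131/6 = 21.8333

21.8333


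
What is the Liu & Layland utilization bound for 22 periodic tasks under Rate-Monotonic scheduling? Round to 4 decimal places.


Compute 2^(1/22) = 1.0320082797
Subtract 1: 1.0320082797 - 1 = 0.0320082797
Multiply by n: 22 * 0.0320082797 = 0.7041821534
Round to 4 dp: 0.7042

0.7042


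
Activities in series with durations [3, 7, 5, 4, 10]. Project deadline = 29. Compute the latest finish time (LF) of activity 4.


LF(activity 4) = deadline - sum of successor durations
Successors: activities 5 through 5 with durations [10]
Sum of successor durations = 10
LF = 29 - 10 = 19

19


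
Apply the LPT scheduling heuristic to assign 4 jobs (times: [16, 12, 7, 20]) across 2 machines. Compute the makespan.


Sort jobs in decreasing order (LPT): [20, 16, 12, 7]
Assign each job to the least loaded machine:
  Machine 1: jobs [20, 7], load = 27
  Machine 2: jobs [16, 12], load = 28
Makespan = max load = 28

28


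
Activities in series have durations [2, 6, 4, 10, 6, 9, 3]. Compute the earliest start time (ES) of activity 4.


Activity 4 starts after activities 1 through 3 complete.
Predecessor durations: [2, 6, 4]
ES = 2 + 6 + 4 = 12

12


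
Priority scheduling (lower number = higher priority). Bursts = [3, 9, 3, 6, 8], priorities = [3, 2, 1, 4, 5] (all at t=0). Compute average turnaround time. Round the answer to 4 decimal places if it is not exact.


Sort by priority (ascending = highest first):
Order: [(1, 3), (2, 9), (3, 3), (4, 6), (5, 8)]
Completion times:
  Priority 1, burst=3, C=3
  Priority 2, burst=9, C=12
  Priority 3, burst=3, C=15
  Priority 4, burst=6, C=21
  Priority 5, burst=8, C=29
Average turnaround = 80/5 = 16.0

16.0


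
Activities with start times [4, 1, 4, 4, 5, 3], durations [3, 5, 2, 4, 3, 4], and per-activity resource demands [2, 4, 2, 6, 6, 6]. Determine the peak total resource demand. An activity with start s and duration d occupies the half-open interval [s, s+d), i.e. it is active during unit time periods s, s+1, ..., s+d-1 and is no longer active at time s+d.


Each activity i is active on [start_i, start_i + duration_i).
Compute total resource usage per time slot:
  t=0: active resources = [], total = 0
  t=1: active resources = [4], total = 4
  t=2: active resources = [4], total = 4
  t=3: active resources = [4, 6], total = 10
  t=4: active resources = [2, 4, 2, 6, 6], total = 20
  t=5: active resources = [2, 4, 2, 6, 6, 6], total = 26
  t=6: active resources = [2, 6, 6, 6], total = 20
  t=7: active resources = [6, 6], total = 12
Peak resource demand = 26

26


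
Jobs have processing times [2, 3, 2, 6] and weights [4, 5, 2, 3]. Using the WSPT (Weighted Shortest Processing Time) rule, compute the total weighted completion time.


Compute p/w ratios and sort ascending (WSPT): [(2, 4), (3, 5), (2, 2), (6, 3)]
Compute weighted completion times:
  Job (p=2,w=4): C=2, w*C=4*2=8
  Job (p=3,w=5): C=5, w*C=5*5=25
  Job (p=2,w=2): C=7, w*C=2*7=14
  Job (p=6,w=3): C=13, w*C=3*13=39
Total weighted completion time = 86

86


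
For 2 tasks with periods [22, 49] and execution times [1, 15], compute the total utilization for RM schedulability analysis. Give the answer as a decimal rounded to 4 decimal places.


Compute individual utilizations (exact fractions):
  Task 1: C/T = 1/22 (approx. 0.0455)
  Task 2: C/T = 15/49 (approx. 0.3061)
Total utilization U = 1/22 + 15/49 = 379/1078
Rounded to 4 decimal places: U = 0.3516
RM (Liu & Layland) bound for 2 tasks = 0.828427; compare with U = 379/1078 (approx. 0.351577)
U <= bound, so schedulable by RM sufficient condition.

0.3516


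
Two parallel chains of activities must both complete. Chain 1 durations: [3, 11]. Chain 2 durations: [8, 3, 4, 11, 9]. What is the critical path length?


Path A total = 3 + 11 = 14
Path B total = 8 + 3 + 4 + 11 + 9 = 35
Critical path = longest path = max(14, 35) = 35

35


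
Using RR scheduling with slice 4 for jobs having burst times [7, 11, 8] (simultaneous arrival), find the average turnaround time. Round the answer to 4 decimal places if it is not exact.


Time quantum = 4
Execution trace:
  J1 runs 4 units, time = 4
  J2 runs 4 units, time = 8
  J3 runs 4 units, time = 12
  J1 runs 3 units, time = 15
  J2 runs 4 units, time = 19
  J3 runs 4 units, time = 23
  J2 runs 3 units, time = 26
Finish times: [15, 26, 23]
Average turnaround = 64/3 = 21.3333

21.3333


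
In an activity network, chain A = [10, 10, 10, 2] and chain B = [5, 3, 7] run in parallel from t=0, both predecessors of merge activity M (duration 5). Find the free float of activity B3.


ES(B3) = sum of predecessors on chain B = 8
EF(B3) = ES + duration = 8 + 7 = 15
Successor of B3 is M. ES(M) = max(sum(A), sum(B)) = max(32, 15) = 32
Free float = ES(successor) - EF(current) = 32 - 15 = 17

17


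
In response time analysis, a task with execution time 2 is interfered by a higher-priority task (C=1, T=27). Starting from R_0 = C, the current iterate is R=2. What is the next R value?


R_next = C + ceil(R_prev / T_hp) * C_hp
ceil(2 / 27) = ceil(0.0741) = 1
Interference = 1 * 1 = 1
R_next = 2 + 1 = 3

3


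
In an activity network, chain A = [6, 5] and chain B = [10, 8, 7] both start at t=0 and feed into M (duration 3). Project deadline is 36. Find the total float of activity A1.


Forward pass: ES(A1) = sum of predecessors on chain A = 0
EF = ES + duration = 0 + 6 = 6
Backward pass: LF(M) = deadline = 36; LS(M) = 36 - 3 = 33
LF(A1) = LS(M) - sum(successors on chain A) = 33 - 5 = 28
LS = LF - duration = 28 - 6 = 22
Total float = LS - ES = 22 - 0 = 22

22


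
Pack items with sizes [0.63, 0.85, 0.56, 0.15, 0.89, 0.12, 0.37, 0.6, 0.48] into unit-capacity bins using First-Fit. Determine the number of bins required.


Place items sequentially using First-Fit:
  Item 0.63 -> new Bin 1
  Item 0.85 -> new Bin 2
  Item 0.56 -> new Bin 3
  Item 0.15 -> Bin 1 (now 0.78)
  Item 0.89 -> new Bin 4
  Item 0.12 -> Bin 1 (now 0.9)
  Item 0.37 -> Bin 3 (now 0.93)
  Item 0.6 -> new Bin 5
  Item 0.48 -> new Bin 6
Total bins used = 6

6


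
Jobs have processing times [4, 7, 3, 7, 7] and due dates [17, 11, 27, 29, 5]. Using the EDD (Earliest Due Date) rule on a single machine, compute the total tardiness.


Sort by due date (EDD order): [(7, 5), (7, 11), (4, 17), (3, 27), (7, 29)]
Compute completion times and tardiness:
  Job 1: p=7, d=5, C=7, tardiness=max(0,7-5)=2
  Job 2: p=7, d=11, C=14, tardiness=max(0,14-11)=3
  Job 3: p=4, d=17, C=18, tardiness=max(0,18-17)=1
  Job 4: p=3, d=27, C=21, tardiness=max(0,21-27)=0
  Job 5: p=7, d=29, C=28, tardiness=max(0,28-29)=0
Total tardiness = 6

6


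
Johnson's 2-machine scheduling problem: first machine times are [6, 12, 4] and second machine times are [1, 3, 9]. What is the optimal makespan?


Apply Johnson's rule:
  Group 1 (a <= b): [(3, 4, 9)]
  Group 2 (a > b): [(2, 12, 3), (1, 6, 1)]
Optimal job order: [3, 2, 1]
Schedule:
  Job 3: M1 done at 4, M2 done at 13
  Job 2: M1 done at 16, M2 done at 19
  Job 1: M1 done at 22, M2 done at 23
Makespan = 23

23


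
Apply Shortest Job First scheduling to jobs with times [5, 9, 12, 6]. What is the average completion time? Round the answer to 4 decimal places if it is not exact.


SJF order (ascending): [5, 6, 9, 12]
Completion times:
  Job 1: burst=5, C=5
  Job 2: burst=6, C=11
  Job 3: burst=9, C=20
  Job 4: burst=12, C=32
Average completion = 68/4 = 17.0

17.0


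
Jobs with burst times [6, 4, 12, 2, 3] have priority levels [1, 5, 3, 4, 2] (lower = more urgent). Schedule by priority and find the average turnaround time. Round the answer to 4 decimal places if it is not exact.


Sort by priority (ascending = highest first):
Order: [(1, 6), (2, 3), (3, 12), (4, 2), (5, 4)]
Completion times:
  Priority 1, burst=6, C=6
  Priority 2, burst=3, C=9
  Priority 3, burst=12, C=21
  Priority 4, burst=2, C=23
  Priority 5, burst=4, C=27
Average turnaround = 86/5 = 17.2

17.2


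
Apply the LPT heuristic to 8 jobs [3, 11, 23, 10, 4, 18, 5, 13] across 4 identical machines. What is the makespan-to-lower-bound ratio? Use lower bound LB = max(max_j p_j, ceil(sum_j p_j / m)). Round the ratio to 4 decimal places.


LPT order: [23, 18, 13, 11, 10, 5, 4, 3]
Machine loads after assignment: [23, 22, 21, 21]
LPT makespan = 23
Lower bound = max(max_job, ceil(total/4)) = max(23, 22) = 23
Ratio = 23 / 23 = 1.0

1.0


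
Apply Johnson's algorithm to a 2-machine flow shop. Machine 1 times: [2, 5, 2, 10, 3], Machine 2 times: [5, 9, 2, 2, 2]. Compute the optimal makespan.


Apply Johnson's rule:
  Group 1 (a <= b): [(1, 2, 5), (3, 2, 2), (2, 5, 9)]
  Group 2 (a > b): [(4, 10, 2), (5, 3, 2)]
Optimal job order: [1, 3, 2, 4, 5]
Schedule:
  Job 1: M1 done at 2, M2 done at 7
  Job 3: M1 done at 4, M2 done at 9
  Job 2: M1 done at 9, M2 done at 18
  Job 4: M1 done at 19, M2 done at 21
  Job 5: M1 done at 22, M2 done at 24
Makespan = 24

24


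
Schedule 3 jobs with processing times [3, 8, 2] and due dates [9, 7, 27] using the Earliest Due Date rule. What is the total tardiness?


Sort by due date (EDD order): [(8, 7), (3, 9), (2, 27)]
Compute completion times and tardiness:
  Job 1: p=8, d=7, C=8, tardiness=max(0,8-7)=1
  Job 2: p=3, d=9, C=11, tardiness=max(0,11-9)=2
  Job 3: p=2, d=27, C=13, tardiness=max(0,13-27)=0
Total tardiness = 3

3


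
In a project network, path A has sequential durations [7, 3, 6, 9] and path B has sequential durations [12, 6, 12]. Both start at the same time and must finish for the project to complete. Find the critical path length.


Path A total = 7 + 3 + 6 + 9 = 25
Path B total = 12 + 6 + 12 = 30
Critical path = longest path = max(25, 30) = 30

30


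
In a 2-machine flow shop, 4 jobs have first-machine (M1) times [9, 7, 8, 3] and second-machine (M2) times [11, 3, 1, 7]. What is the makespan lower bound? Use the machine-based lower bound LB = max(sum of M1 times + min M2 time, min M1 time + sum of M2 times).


LB1 = sum(M1 times) + min(M2 times) = 27 + 1 = 28
LB2 = min(M1 times) + sum(M2 times) = 3 + 22 = 25
Lower bound = max(LB1, LB2) = max(28, 25) = 28

28


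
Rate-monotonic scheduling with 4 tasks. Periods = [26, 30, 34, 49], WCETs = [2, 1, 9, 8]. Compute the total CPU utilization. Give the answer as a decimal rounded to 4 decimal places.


Compute individual utilizations (exact fractions):
  Task 1: C/T = 2/26 = 1/13 (approx. 0.0769)
  Task 2: C/T = 1/30 (approx. 0.0333)
  Task 3: C/T = 9/34 (approx. 0.2647)
  Task 4: C/T = 8/49 (approx. 0.1633)
Total utilization U = 1/13 + 1/30 + 9/34 + 8/49 = 87427/162435
Rounded to 4 decimal places: U = 0.5382
RM (Liu & Layland) bound for 4 tasks = 0.756828; compare with U = 87427/162435 (approx. 0.538228)
U <= bound, so schedulable by RM sufficient condition.

0.5382


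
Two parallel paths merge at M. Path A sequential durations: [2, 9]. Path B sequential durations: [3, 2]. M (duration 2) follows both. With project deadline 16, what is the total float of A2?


Forward pass: ES(A2) = sum of predecessors on chain A = 2
EF = ES + duration = 2 + 9 = 11
Backward pass: LF(M) = deadline = 16; LS(M) = 16 - 2 = 14
LF(A2) = LS(M) - sum(successors on chain A) = 14 - 0 = 14
LS = LF - duration = 14 - 9 = 5
Total float = LS - ES = 5 - 2 = 3

3


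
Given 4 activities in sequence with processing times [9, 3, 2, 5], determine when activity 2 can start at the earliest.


Activity 2 starts after activities 1 through 1 complete.
Predecessor durations: [9]
ES = 9 = 9

9


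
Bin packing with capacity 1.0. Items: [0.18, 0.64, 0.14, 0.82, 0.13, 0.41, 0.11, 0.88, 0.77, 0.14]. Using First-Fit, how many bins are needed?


Place items sequentially using First-Fit:
  Item 0.18 -> new Bin 1
  Item 0.64 -> Bin 1 (now 0.82)
  Item 0.14 -> Bin 1 (now 0.96)
  Item 0.82 -> new Bin 2
  Item 0.13 -> Bin 2 (now 0.95)
  Item 0.41 -> new Bin 3
  Item 0.11 -> Bin 3 (now 0.52)
  Item 0.88 -> new Bin 4
  Item 0.77 -> new Bin 5
  Item 0.14 -> Bin 3 (now 0.66)
Total bins used = 5

5


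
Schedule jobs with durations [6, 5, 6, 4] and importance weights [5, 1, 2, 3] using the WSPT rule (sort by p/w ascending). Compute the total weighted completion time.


Compute p/w ratios and sort ascending (WSPT): [(6, 5), (4, 3), (6, 2), (5, 1)]
Compute weighted completion times:
  Job (p=6,w=5): C=6, w*C=5*6=30
  Job (p=4,w=3): C=10, w*C=3*10=30
  Job (p=6,w=2): C=16, w*C=2*16=32
  Job (p=5,w=1): C=21, w*C=1*21=21
Total weighted completion time = 113

113


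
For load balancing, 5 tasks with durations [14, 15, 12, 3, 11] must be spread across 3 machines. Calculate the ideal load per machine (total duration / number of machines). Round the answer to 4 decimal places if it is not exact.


Total processing time = 14 + 15 + 12 + 3 + 11 = 55
Number of machines = 3
Ideal balanced load = 55 / 3 = 18.3333

18.3333


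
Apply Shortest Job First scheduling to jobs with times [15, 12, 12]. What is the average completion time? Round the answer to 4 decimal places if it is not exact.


SJF order (ascending): [12, 12, 15]
Completion times:
  Job 1: burst=12, C=12
  Job 2: burst=12, C=24
  Job 3: burst=15, C=39
Average completion = 75/3 = 25.0

25.0


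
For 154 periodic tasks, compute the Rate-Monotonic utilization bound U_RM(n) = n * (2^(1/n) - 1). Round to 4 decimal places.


Compute 2^(1/154) = 1.0045111002
Subtract 1: 1.0045111002 - 1 = 0.0045111002
Multiply by n: 154 * 0.0045111002 = 0.6947094308
Round to 4 dp: 0.6947

0.6947


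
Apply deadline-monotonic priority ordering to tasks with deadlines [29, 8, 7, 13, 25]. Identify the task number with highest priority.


Sort tasks by relative deadline (ascending):
  Task 3: deadline = 7
  Task 2: deadline = 8
  Task 4: deadline = 13
  Task 5: deadline = 25
  Task 1: deadline = 29
Priority order (highest first): [3, 2, 4, 5, 1]
Highest priority task = 3

3


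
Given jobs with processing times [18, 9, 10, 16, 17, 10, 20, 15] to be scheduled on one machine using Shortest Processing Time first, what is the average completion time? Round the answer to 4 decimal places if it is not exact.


Sort jobs by processing time (SPT order): [9, 10, 10, 15, 16, 17, 18, 20]
Compute completion times sequentially:
  Job 1: processing = 9, completes at 9
  Job 2: processing = 10, completes at 19
  Job 3: processing = 10, completes at 29
  Job 4: processing = 15, completes at 44
  Job 5: processing = 16, completes at 60
  Job 6: processing = 17, completes at 77
  Job 7: processing = 18, completes at 95
  Job 8: processing = 20, completes at 115
Sum of completion times = 448
Average completion time = 448/8 = 56.0

56.0


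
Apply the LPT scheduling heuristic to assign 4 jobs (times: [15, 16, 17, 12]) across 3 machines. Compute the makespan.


Sort jobs in decreasing order (LPT): [17, 16, 15, 12]
Assign each job to the least loaded machine:
  Machine 1: jobs [17], load = 17
  Machine 2: jobs [16], load = 16
  Machine 3: jobs [15, 12], load = 27
Makespan = max load = 27

27


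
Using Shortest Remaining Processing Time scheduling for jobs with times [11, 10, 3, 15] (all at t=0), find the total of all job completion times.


Since all jobs arrive at t=0, SRPT equals SPT ordering.
SPT order: [3, 10, 11, 15]
Completion times:
  Job 1: p=3, C=3
  Job 2: p=10, C=13
  Job 3: p=11, C=24
  Job 4: p=15, C=39
Total completion time = 3 + 13 + 24 + 39 = 79

79


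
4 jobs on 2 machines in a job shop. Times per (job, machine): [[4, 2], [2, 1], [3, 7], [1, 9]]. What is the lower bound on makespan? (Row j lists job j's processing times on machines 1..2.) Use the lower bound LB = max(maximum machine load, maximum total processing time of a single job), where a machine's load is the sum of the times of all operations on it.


Machine loads:
  Machine 1: 4 + 2 + 3 + 1 = 10
  Machine 2: 2 + 1 + 7 + 9 = 19
Max machine load = 19
Job totals:
  Job 1: 6
  Job 2: 3
  Job 3: 10
  Job 4: 10
Max job total = 10
Lower bound = max(19, 10) = 19

19


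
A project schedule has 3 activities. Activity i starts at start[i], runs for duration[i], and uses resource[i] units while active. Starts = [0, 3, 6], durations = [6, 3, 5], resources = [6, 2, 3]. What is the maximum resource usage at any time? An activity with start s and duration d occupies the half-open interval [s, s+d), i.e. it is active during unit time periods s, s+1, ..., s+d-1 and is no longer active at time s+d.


Each activity i is active on [start_i, start_i + duration_i).
Compute total resource usage per time slot:
  t=0: active resources = [6], total = 6
  t=1: active resources = [6], total = 6
  t=2: active resources = [6], total = 6
  t=3: active resources = [6, 2], total = 8
  t=4: active resources = [6, 2], total = 8
  t=5: active resources = [6, 2], total = 8
  t=6: active resources = [3], total = 3
  t=7: active resources = [3], total = 3
  t=8: active resources = [3], total = 3
  t=9: active resources = [3], total = 3
  t=10: active resources = [3], total = 3
Peak resource demand = 8

8


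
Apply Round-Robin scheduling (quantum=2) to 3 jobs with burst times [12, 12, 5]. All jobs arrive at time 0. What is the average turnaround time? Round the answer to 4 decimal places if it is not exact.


Time quantum = 2
Execution trace:
  J1 runs 2 units, time = 2
  J2 runs 2 units, time = 4
  J3 runs 2 units, time = 6
  J1 runs 2 units, time = 8
  J2 runs 2 units, time = 10
  J3 runs 2 units, time = 12
  J1 runs 2 units, time = 14
  J2 runs 2 units, time = 16
  J3 runs 1 units, time = 17
  J1 runs 2 units, time = 19
  J2 runs 2 units, time = 21
  J1 runs 2 units, time = 23
  J2 runs 2 units, time = 25
  J1 runs 2 units, time = 27
  J2 runs 2 units, time = 29
Finish times: [27, 29, 17]
Average turnaround = 73/3 = 24.3333

24.3333


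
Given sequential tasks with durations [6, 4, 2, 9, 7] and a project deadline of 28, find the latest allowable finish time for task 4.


LF(activity 4) = deadline - sum of successor durations
Successors: activities 5 through 5 with durations [7]
Sum of successor durations = 7
LF = 28 - 7 = 21

21


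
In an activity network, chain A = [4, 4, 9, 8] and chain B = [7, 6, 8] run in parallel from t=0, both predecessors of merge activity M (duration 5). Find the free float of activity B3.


ES(B3) = sum of predecessors on chain B = 13
EF(B3) = ES + duration = 13 + 8 = 21
Successor of B3 is M. ES(M) = max(sum(A), sum(B)) = max(25, 21) = 25
Free float = ES(successor) - EF(current) = 25 - 21 = 4

4


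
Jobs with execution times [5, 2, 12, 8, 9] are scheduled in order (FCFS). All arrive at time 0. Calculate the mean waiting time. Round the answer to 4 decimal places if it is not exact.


FCFS order (as given): [5, 2, 12, 8, 9]
Waiting times:
  Job 1: wait = 0
  Job 2: wait = 5
  Job 3: wait = 7
  Job 4: wait = 19
  Job 5: wait = 27
Sum of waiting times = 58
Average waiting time = 58/5 = 11.6

11.6


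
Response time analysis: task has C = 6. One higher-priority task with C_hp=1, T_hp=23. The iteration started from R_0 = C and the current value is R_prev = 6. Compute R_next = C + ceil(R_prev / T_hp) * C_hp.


R_next = C + ceil(R_prev / T_hp) * C_hp
ceil(6 / 23) = ceil(0.2609) = 1
Interference = 1 * 1 = 1
R_next = 6 + 1 = 7

7


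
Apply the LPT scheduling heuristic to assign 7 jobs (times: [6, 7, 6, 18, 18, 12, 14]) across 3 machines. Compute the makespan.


Sort jobs in decreasing order (LPT): [18, 18, 14, 12, 7, 6, 6]
Assign each job to the least loaded machine:
  Machine 1: jobs [18, 7], load = 25
  Machine 2: jobs [18, 6, 6], load = 30
  Machine 3: jobs [14, 12], load = 26
Makespan = max load = 30

30


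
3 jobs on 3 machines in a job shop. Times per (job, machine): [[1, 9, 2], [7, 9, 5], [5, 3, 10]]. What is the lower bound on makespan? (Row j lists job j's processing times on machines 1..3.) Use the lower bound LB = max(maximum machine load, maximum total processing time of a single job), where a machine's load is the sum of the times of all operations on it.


Machine loads:
  Machine 1: 1 + 7 + 5 = 13
  Machine 2: 9 + 9 + 3 = 21
  Machine 3: 2 + 5 + 10 = 17
Max machine load = 21
Job totals:
  Job 1: 12
  Job 2: 21
  Job 3: 18
Max job total = 21
Lower bound = max(21, 21) = 21

21


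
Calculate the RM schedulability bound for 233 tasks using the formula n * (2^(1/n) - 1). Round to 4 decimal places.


Compute 2^(1/233) = 1.0029793100
Subtract 1: 1.0029793100 - 1 = 0.0029793100
Multiply by n: 233 * 0.0029793100 = 0.6941792300
Round to 4 dp: 0.6942

0.6942


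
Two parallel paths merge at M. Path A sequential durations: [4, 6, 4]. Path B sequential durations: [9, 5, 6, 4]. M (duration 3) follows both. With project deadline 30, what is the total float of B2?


Forward pass: ES(B2) = sum of predecessors on chain B = 9
EF = ES + duration = 9 + 5 = 14
Backward pass: LF(M) = deadline = 30; LS(M) = 30 - 3 = 27
LF(B2) = LS(M) - sum(successors on chain B) = 27 - 10 = 17
LS = LF - duration = 17 - 5 = 12
Total float = LS - ES = 12 - 9 = 3

3


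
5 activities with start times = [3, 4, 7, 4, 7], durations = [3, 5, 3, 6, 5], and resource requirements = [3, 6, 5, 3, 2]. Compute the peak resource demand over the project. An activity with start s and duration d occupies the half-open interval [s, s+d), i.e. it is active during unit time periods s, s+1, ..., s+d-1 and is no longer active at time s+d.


Each activity i is active on [start_i, start_i + duration_i).
Compute total resource usage per time slot:
  t=0: active resources = [], total = 0
  t=1: active resources = [], total = 0
  t=2: active resources = [], total = 0
  t=3: active resources = [3], total = 3
  t=4: active resources = [3, 6, 3], total = 12
  t=5: active resources = [3, 6, 3], total = 12
  t=6: active resources = [6, 3], total = 9
  t=7: active resources = [6, 5, 3, 2], total = 16
  t=8: active resources = [6, 5, 3, 2], total = 16
  t=9: active resources = [5, 3, 2], total = 10
  t=10: active resources = [2], total = 2
  t=11: active resources = [2], total = 2
Peak resource demand = 16

16


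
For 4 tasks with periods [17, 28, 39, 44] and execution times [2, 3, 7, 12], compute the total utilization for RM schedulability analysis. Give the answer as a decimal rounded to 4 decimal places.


Compute individual utilizations (exact fractions):
  Task 1: C/T = 2/17 (approx. 0.1176)
  Task 2: C/T = 3/28 (approx. 0.1071)
  Task 3: C/T = 7/39 (approx. 0.1795)
  Task 4: C/T = 12/44 = 3/11 (approx. 0.2727)
Total utilization U = 2/17 + 3/28 + 7/39 + 3/11 = 138247/204204
Rounded to 4 decimal places: U = 0.6770
RM (Liu & Layland) bound for 4 tasks = 0.756828; compare with U = 138247/204204 (approx. 0.677004)
U <= bound, so schedulable by RM sufficient condition.

0.6770


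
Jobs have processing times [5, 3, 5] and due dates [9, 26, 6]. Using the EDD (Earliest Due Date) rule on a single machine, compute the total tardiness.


Sort by due date (EDD order): [(5, 6), (5, 9), (3, 26)]
Compute completion times and tardiness:
  Job 1: p=5, d=6, C=5, tardiness=max(0,5-6)=0
  Job 2: p=5, d=9, C=10, tardiness=max(0,10-9)=1
  Job 3: p=3, d=26, C=13, tardiness=max(0,13-26)=0
Total tardiness = 1

1


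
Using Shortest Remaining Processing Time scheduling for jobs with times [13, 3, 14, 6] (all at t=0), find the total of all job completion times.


Since all jobs arrive at t=0, SRPT equals SPT ordering.
SPT order: [3, 6, 13, 14]
Completion times:
  Job 1: p=3, C=3
  Job 2: p=6, C=9
  Job 3: p=13, C=22
  Job 4: p=14, C=36
Total completion time = 3 + 9 + 22 + 36 = 70

70


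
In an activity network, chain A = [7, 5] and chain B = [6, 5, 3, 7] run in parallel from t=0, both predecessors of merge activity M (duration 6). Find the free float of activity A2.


ES(A2) = sum of predecessors on chain A = 7
EF(A2) = ES + duration = 7 + 5 = 12
Successor of A2 is M. ES(M) = max(sum(A), sum(B)) = max(12, 21) = 21
Free float = ES(successor) - EF(current) = 21 - 12 = 9

9


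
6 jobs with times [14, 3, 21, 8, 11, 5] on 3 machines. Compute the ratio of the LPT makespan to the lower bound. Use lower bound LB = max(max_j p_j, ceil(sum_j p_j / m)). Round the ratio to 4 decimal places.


LPT order: [21, 14, 11, 8, 5, 3]
Machine loads after assignment: [21, 22, 19]
LPT makespan = 22
Lower bound = max(max_job, ceil(total/3)) = max(21, 21) = 21
Ratio = 22 / 21 = 1.0476

1.0476


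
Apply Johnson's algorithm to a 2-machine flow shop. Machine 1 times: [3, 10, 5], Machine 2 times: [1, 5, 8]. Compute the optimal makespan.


Apply Johnson's rule:
  Group 1 (a <= b): [(3, 5, 8)]
  Group 2 (a > b): [(2, 10, 5), (1, 3, 1)]
Optimal job order: [3, 2, 1]
Schedule:
  Job 3: M1 done at 5, M2 done at 13
  Job 2: M1 done at 15, M2 done at 20
  Job 1: M1 done at 18, M2 done at 21
Makespan = 21

21


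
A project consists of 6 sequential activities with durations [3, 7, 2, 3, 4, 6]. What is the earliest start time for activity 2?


Activity 2 starts after activities 1 through 1 complete.
Predecessor durations: [3]
ES = 3 = 3

3


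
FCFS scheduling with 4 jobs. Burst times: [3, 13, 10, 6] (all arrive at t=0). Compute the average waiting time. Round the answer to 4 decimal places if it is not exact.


FCFS order (as given): [3, 13, 10, 6]
Waiting times:
  Job 1: wait = 0
  Job 2: wait = 3
  Job 3: wait = 16
  Job 4: wait = 26
Sum of waiting times = 45
Average waiting time = 45/4 = 11.25

11.25


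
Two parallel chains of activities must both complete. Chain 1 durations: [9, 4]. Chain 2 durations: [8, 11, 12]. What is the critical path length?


Path A total = 9 + 4 = 13
Path B total = 8 + 11 + 12 = 31
Critical path = longest path = max(13, 31) = 31

31


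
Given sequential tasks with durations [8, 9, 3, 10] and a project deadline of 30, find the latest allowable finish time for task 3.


LF(activity 3) = deadline - sum of successor durations
Successors: activities 4 through 4 with durations [10]
Sum of successor durations = 10
LF = 30 - 10 = 20

20


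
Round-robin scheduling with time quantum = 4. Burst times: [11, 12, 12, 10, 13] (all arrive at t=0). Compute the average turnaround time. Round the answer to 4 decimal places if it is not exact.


Time quantum = 4
Execution trace:
  J1 runs 4 units, time = 4
  J2 runs 4 units, time = 8
  J3 runs 4 units, time = 12
  J4 runs 4 units, time = 16
  J5 runs 4 units, time = 20
  J1 runs 4 units, time = 24
  J2 runs 4 units, time = 28
  J3 runs 4 units, time = 32
  J4 runs 4 units, time = 36
  J5 runs 4 units, time = 40
  J1 runs 3 units, time = 43
  J2 runs 4 units, time = 47
  J3 runs 4 units, time = 51
  J4 runs 2 units, time = 53
  J5 runs 4 units, time = 57
  J5 runs 1 units, time = 58
Finish times: [43, 47, 51, 53, 58]
Average turnaround = 252/5 = 50.4

50.4


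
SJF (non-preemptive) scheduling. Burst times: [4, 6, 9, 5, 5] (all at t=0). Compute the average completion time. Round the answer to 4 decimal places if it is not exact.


SJF order (ascending): [4, 5, 5, 6, 9]
Completion times:
  Job 1: burst=4, C=4
  Job 2: burst=5, C=9
  Job 3: burst=5, C=14
  Job 4: burst=6, C=20
  Job 5: burst=9, C=29
Average completion = 76/5 = 15.2

15.2


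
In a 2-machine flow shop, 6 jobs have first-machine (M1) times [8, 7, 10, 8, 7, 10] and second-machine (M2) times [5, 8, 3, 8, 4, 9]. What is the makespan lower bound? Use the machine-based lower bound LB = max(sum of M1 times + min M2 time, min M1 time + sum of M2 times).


LB1 = sum(M1 times) + min(M2 times) = 50 + 3 = 53
LB2 = min(M1 times) + sum(M2 times) = 7 + 37 = 44
Lower bound = max(LB1, LB2) = max(53, 44) = 53

53


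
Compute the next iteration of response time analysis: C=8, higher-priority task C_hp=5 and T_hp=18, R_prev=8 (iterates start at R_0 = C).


R_next = C + ceil(R_prev / T_hp) * C_hp
ceil(8 / 18) = ceil(0.4444) = 1
Interference = 1 * 5 = 5
R_next = 8 + 5 = 13

13


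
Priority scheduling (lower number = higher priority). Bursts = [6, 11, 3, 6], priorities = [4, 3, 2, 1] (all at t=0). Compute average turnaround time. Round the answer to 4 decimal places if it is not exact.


Sort by priority (ascending = highest first):
Order: [(1, 6), (2, 3), (3, 11), (4, 6)]
Completion times:
  Priority 1, burst=6, C=6
  Priority 2, burst=3, C=9
  Priority 3, burst=11, C=20
  Priority 4, burst=6, C=26
Average turnaround = 61/4 = 15.25

15.25


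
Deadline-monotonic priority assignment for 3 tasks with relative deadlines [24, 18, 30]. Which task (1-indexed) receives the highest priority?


Sort tasks by relative deadline (ascending):
  Task 2: deadline = 18
  Task 1: deadline = 24
  Task 3: deadline = 30
Priority order (highest first): [2, 1, 3]
Highest priority task = 2

2


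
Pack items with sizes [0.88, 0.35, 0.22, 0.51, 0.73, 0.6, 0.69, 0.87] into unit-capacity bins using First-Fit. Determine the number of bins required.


Place items sequentially using First-Fit:
  Item 0.88 -> new Bin 1
  Item 0.35 -> new Bin 2
  Item 0.22 -> Bin 2 (now 0.57)
  Item 0.51 -> new Bin 3
  Item 0.73 -> new Bin 4
  Item 0.6 -> new Bin 5
  Item 0.69 -> new Bin 6
  Item 0.87 -> new Bin 7
Total bins used = 7

7


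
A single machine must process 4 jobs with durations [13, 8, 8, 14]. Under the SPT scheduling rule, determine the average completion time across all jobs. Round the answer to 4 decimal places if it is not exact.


Sort jobs by processing time (SPT order): [8, 8, 13, 14]
Compute completion times sequentially:
  Job 1: processing = 8, completes at 8
  Job 2: processing = 8, completes at 16
  Job 3: processing = 13, completes at 29
  Job 4: processing = 14, completes at 43
Sum of completion times = 96
Average completion time = 96/4 = 24.0

24.0


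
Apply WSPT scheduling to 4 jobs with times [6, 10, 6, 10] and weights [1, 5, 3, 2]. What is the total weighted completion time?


Compute p/w ratios and sort ascending (WSPT): [(10, 5), (6, 3), (10, 2), (6, 1)]
Compute weighted completion times:
  Job (p=10,w=5): C=10, w*C=5*10=50
  Job (p=6,w=3): C=16, w*C=3*16=48
  Job (p=10,w=2): C=26, w*C=2*26=52
  Job (p=6,w=1): C=32, w*C=1*32=32
Total weighted completion time = 182

182


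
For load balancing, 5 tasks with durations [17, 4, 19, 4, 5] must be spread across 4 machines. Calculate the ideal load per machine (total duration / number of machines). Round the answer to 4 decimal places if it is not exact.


Total processing time = 17 + 4 + 19 + 4 + 5 = 49
Number of machines = 4
Ideal balanced load = 49 / 4 = 12.25

12.25


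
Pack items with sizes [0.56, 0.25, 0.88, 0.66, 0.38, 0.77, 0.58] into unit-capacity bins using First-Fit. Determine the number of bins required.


Place items sequentially using First-Fit:
  Item 0.56 -> new Bin 1
  Item 0.25 -> Bin 1 (now 0.81)
  Item 0.88 -> new Bin 2
  Item 0.66 -> new Bin 3
  Item 0.38 -> new Bin 4
  Item 0.77 -> new Bin 5
  Item 0.58 -> Bin 4 (now 0.96)
Total bins used = 5

5


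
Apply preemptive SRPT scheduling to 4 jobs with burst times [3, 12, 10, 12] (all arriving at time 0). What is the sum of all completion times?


Since all jobs arrive at t=0, SRPT equals SPT ordering.
SPT order: [3, 10, 12, 12]
Completion times:
  Job 1: p=3, C=3
  Job 2: p=10, C=13
  Job 3: p=12, C=25
  Job 4: p=12, C=37
Total completion time = 3 + 13 + 25 + 37 = 78

78


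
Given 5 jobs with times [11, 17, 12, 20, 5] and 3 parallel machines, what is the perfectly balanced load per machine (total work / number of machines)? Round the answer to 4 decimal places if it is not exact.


Total processing time = 11 + 17 + 12 + 20 + 5 = 65
Number of machines = 3
Ideal balanced load = 65 / 3 = 21.6667

21.6667


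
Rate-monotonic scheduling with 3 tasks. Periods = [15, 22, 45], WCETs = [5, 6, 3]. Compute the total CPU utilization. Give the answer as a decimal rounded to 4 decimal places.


Compute individual utilizations (exact fractions):
  Task 1: C/T = 5/15 = 1/3 (approx. 0.3333)
  Task 2: C/T = 6/22 = 3/11 (approx. 0.2727)
  Task 3: C/T = 3/45 = 1/15 (approx. 0.0667)
Total utilization U = 1/3 + 3/11 + 1/15 = 37/55
Rounded to 4 decimal places: U = 0.6727
RM (Liu & Layland) bound for 3 tasks = 0.779763; compare with U = 37/55 (approx. 0.672727)
U <= bound, so schedulable by RM sufficient condition.

0.6727
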